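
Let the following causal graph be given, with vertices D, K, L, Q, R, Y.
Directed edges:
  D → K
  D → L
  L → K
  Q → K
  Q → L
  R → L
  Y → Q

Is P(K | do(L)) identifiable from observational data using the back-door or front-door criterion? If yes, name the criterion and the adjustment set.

desc(L)\{L}={K}; candidates ⊆ {D,Q,R,Y}.
size 0: {}; under {} L still reaches {D,K,Q,R,Y} ∋ K.
size 1: {D}, {Q}, {R} …(+1); under {D} L still reaches {K,Q,R,Y} ∋ K.
{D,Q}: L⊥K given {D,Q} in G with L→· removed — back-door holds.
P(K|do(L)) = Σ_{D,Q} P(K|L,D,Q)·P(D,Q).

P(K|do(L)): backdoor, adjust for {D, Q}.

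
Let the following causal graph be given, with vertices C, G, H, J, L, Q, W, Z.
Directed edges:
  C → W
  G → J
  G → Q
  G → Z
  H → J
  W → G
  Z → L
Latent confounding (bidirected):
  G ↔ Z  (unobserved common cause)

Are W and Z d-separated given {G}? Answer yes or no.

Bayes-Ball from W | {G} reaches {C,L,Z}.
Z ∈ reach(W|{G}) ⇒ W ⊥̸ Z | {G}.

No — W and Z are d-connected given {G}.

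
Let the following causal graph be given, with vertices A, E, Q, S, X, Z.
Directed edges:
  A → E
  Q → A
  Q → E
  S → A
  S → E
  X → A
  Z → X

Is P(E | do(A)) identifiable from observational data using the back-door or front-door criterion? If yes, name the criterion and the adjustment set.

desc(A)\{A}={E}; candidates ⊆ {Q,S,X,Z}.
size 0: {}; under {} A still reaches {E,Q,S,X,Z} ∋ E.
size 1: {Q}, {S}, {X} …(+1); under {Q} A still reaches {E,S,X,Z} ∋ E.
{Q,S}: A⊥E given {Q,S} in G with A→· removed — back-door holds.
P(E|do(A)) = Σ_{Q,S} P(E|A,Q,S)·P(Q,S).

P(E|do(A)): backdoor, adjust for {Q, S}.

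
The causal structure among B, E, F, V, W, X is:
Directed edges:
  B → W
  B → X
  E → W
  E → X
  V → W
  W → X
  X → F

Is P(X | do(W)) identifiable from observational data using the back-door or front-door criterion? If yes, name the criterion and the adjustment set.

P(X|do(W)): backdoor, adjust for {B, E}.

desc(W)\{W}={F,X}; candidates ⊆ {B,E,V}.
size 0: {}; under {} W still reaches {B,E,F,V,X} ∋ X.
size 1: {B}, {E}, {V}; under {B} W still reaches {E,F,V,X} ∋ X.
{B,E}: W⊥X given {B,E} in G with W→· removed — back-door holds.
P(X|do(W)) = Σ_{B,E} P(X|W,B,E)·P(B,E).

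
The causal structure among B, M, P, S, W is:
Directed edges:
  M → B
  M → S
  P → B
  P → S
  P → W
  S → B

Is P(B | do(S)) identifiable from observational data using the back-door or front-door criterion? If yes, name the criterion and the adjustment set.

desc(S)\{S}={B}; candidates ⊆ {M,P,W}.
size 0: {}; under {} S still reaches {B,M,P,W} ∋ B.
size 1: {M}, {P}, {W}; under {M} S still reaches {B,P,W} ∋ B.
{M,P}: S⊥B given {M,P} in G with S→· removed — back-door holds.
P(B|do(S)) = Σ_{M,P} P(B|S,M,P)·P(M,P).

P(B|do(S)): backdoor, adjust for {M, P}.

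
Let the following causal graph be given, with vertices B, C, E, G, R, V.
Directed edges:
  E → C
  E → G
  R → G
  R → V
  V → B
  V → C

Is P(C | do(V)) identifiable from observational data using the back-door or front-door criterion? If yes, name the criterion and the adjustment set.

desc(V)\{V}={B,C}; candidates ⊆ {E,G,R}.
∅: V⊥C given ∅ in G with V→· removed — back-door holds.
P(C|do(V)) = P(C|V) — no adjustment needed.

P(C|do(V)): backdoor, adjust for ∅.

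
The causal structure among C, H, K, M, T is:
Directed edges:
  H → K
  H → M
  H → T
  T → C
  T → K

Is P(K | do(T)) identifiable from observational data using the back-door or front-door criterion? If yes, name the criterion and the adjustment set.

desc(T)\{T}={C,K}; candidates ⊆ {H,M}.
size 0: {}; under {} T still reaches {H,K,M} ∋ K.
{H}: T⊥K given {H} in G with T→· removed — back-door holds.
P(K|do(T)) = Σ_{H} P(K|T,H)·P(H).

P(K|do(T)): backdoor, adjust for {H}.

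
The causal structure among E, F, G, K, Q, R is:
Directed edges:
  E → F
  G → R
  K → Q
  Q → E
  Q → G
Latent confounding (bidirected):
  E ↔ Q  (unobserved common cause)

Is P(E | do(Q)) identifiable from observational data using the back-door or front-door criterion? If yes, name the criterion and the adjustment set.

desc(Q)\{Q}={E,F,G,R}; candidates ⊆ {K}.
Q↔E: latent back-door arc(s) into Q.
size 0: {}; under {} Q still reaches {E,F,K} ∋ E.
size 1: {K}; under {K} Q still reaches {E,F} ∋ E.
Q↔E cannot be blocked by any observed set — no back-door set.
No mediator lies on a directed Q→…→E path.
Neither criterion identifies P(E|do(Q)) in this graph.

P(E|do(Q)): not identifiable (no BD/FD set).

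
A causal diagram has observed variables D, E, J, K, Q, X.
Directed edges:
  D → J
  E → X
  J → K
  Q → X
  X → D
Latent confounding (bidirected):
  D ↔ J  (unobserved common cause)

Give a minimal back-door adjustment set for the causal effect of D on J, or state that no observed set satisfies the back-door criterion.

desc(D)\{D}={J,K}; candidates ⊆ {E,Q,X}.
D↔J: latent back-door arc(s) into D.
size 0: {}; under {} D still reaches {E,J,K,Q,X} ∋ J.
size 1: {E}, {Q}, {X}; under {E} D still reaches {J,K,Q,X} ∋ J.
size 2: {E,Q}, {E,X}, {Q,X}; under {E,Q} D still reaches {J,K,X} ∋ J.
D↔J cannot be blocked by any observed set — no back-door set.

D→J: no observed back-door set.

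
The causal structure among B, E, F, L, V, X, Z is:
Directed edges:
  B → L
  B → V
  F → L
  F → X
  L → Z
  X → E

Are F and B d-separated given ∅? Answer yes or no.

Yes — F ⊥ B | ∅.

Bayes-Ball from F | ∅ reaches {E,L,X,Z}.
B ∉ reach(F|∅) ⇒ F ⊥ B | ∅.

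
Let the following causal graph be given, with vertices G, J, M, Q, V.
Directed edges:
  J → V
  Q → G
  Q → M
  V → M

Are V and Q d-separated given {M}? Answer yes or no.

No — V and Q are d-connected given {M}.

Bayes-Ball from V | {M} reaches {G,J,Q}.
Q ∈ reach(V|{M}) ⇒ V ⊥̸ Q | {M}.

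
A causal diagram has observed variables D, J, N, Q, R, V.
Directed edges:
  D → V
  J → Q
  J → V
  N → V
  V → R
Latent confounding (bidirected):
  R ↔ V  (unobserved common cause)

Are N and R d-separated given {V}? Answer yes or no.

No — N and R are d-connected given {V}.

Bayes-Ball from N | {V} reaches {D,J,Q,R}.
R ∈ reach(N|{V}) ⇒ N ⊥̸ R | {V}.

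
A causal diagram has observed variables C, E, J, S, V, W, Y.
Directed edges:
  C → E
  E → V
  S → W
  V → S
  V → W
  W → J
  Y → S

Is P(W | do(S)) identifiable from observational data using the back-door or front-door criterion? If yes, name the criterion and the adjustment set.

P(W|do(S)): backdoor, adjust for {V}.

desc(S)\{S}={J,W}; candidates ⊆ {C,E,V,Y}.
size 0: {}; under {} S still reaches {C,E,J,V,W,Y} ∋ W.
{V}: S⊥W given {V} in G with S→· removed — back-door holds.
P(W|do(S)) = Σ_{V} P(W|S,V)·P(V).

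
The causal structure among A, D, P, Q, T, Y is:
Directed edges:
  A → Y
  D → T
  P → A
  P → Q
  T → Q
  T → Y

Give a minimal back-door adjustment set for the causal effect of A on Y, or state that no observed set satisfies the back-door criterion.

A→Y: minimal back-door set ∅.

desc(A)\{A}={Y}; candidates ⊆ {D,P,Q,T}.
∅: A⊥Y given ∅ in G with A→· removed — back-door holds.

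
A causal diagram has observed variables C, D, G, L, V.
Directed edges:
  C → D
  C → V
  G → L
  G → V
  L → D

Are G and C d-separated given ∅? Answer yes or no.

Yes — G ⊥ C | ∅.

Bayes-Ball from G | ∅ reaches {D,L,V}.
C ∉ reach(G|∅) ⇒ G ⊥ C | ∅.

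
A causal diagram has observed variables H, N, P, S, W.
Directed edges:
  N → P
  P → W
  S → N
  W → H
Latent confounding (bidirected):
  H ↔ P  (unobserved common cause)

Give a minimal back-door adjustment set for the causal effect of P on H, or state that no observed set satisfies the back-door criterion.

P→H: no observed back-door set.

desc(P)\{P}={H,W}; candidates ⊆ {N,S}.
P↔H: latent back-door arc(s) into P.
size 0: {}; under {} P still reaches {H,N,S} ∋ H.
size 1: {N}, {S}; under {N} P still reaches {H} ∋ H.
size 2: {N,S}; under {N,S} P still reaches {H} ∋ H.
P↔H cannot be blocked by any observed set — no back-door set.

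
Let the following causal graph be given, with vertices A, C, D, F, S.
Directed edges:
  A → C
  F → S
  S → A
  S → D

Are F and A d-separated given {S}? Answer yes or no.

Bayes-Ball from F | {S} reaches ∅.
A ∉ reach(F|{S}) ⇒ F ⊥ A | {S}.

Yes — F ⊥ A | {S}.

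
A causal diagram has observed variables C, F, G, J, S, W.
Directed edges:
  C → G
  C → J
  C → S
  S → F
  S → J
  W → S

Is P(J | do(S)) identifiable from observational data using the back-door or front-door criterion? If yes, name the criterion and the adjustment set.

desc(S)\{S}={F,J}; candidates ⊆ {C,G,W}.
size 0: {}; under {} S still reaches {C,G,J,W} ∋ J.
{C}: S⊥J given {C} in G with S→· removed — back-door holds.
P(J|do(S)) = Σ_{C} P(J|S,C)·P(C).

P(J|do(S)): backdoor, adjust for {C}.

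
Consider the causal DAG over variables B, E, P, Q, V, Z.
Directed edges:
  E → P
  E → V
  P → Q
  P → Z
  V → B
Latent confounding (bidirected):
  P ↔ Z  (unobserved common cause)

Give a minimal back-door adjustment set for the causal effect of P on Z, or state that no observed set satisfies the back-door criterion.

P→Z: no observed back-door set.

desc(P)\{P}={Q,Z}; candidates ⊆ {B,E,V}.
P↔Z: latent back-door arc(s) into P.
size 0: {}; under {} P still reaches {B,E,V,Z} ∋ Z.
size 1: {B}, {E}, {V}; under {B} P still reaches {E,V,Z} ∋ Z.
size 2: {B,E}, {B,V}, {E,V}; under {B,E} P still reaches {Z} ∋ Z.
P↔Z cannot be blocked by any observed set — no back-door set.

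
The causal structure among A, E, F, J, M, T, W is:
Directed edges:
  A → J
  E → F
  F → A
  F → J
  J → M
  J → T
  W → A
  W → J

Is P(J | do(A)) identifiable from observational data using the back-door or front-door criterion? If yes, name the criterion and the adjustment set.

P(J|do(A)): backdoor, adjust for {F, W}.

desc(A)\{A}={J,M,T}; candidates ⊆ {E,F,W}.
size 0: {}; under {} A still reaches {E,F,J,M,T,W} ∋ J.
size 1: {E}, {F}, {W}; under {E} A still reaches {F,J,M,T,W} ∋ J.
{F,W}: A⊥J given {F,W} in G with A→· removed — back-door holds.
P(J|do(A)) = Σ_{F,W} P(J|A,F,W)·P(F,W).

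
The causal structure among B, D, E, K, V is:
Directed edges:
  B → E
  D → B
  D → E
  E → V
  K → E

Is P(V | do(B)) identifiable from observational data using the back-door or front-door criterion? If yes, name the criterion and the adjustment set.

P(V|do(B)): backdoor, adjust for {D}.

desc(B)\{B}={E,V}; candidates ⊆ {D,K}.
size 0: {}; under {} B still reaches {D,E,V} ∋ V.
{D}: B⊥V given {D} in G with B→· removed — back-door holds.
P(V|do(B)) = Σ_{D} P(V|B,D)·P(D).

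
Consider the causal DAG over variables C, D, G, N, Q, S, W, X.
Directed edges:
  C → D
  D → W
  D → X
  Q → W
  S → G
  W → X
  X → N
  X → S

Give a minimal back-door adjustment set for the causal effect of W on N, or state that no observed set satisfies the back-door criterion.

desc(W)\{W}={G,N,S,X}; candidates ⊆ {C,D,Q}.
size 0: {}; under {} W still reaches {C,D,G,N,Q,S,X} ∋ N.
{D}: W⊥N given {D} in G with W→· removed — back-door holds.

W→N: minimal back-door set {D}.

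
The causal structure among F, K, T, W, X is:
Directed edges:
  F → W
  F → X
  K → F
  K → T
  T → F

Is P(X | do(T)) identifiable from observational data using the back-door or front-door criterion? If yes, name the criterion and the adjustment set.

desc(T)\{T}={F,W,X}; candidates ⊆ {K}.
size 0: {}; under {} T still reaches {F,K,W,X} ∋ X.
{K}: T⊥X given {K} in G with T→· removed — back-door holds.
P(X|do(T)) = Σ_{K} P(X|T,K)·P(K).

P(X|do(T)): backdoor, adjust for {K}.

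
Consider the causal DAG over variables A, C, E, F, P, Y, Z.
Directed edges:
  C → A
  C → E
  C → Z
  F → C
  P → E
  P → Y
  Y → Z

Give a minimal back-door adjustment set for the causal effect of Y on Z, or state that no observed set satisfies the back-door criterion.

Y→Z: minimal back-door set ∅.

desc(Y)\{Y}={Z}; candidates ⊆ {A,C,E,F,P}.
∅: Y⊥Z given ∅ in G with Y→· removed — back-door holds.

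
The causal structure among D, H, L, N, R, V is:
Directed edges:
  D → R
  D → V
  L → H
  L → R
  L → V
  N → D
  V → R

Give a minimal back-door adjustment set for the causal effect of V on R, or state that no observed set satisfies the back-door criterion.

V→R: minimal back-door set {D, L}.

desc(V)\{V}={R}; candidates ⊆ {D,H,L,N}.
size 0: {}; under {} V still reaches {D,H,L,N,R} ∋ R.
size 1: {D}, {H}, {L} …(+1); under {D} V still reaches {H,L,R} ∋ R.
{D,L}: V⊥R given {D,L} in G with V→· removed — back-door holds.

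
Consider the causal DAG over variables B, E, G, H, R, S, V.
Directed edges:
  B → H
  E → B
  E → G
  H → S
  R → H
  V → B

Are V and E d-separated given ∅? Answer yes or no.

Yes — V ⊥ E | ∅.

Bayes-Ball from V | ∅ reaches {B,H,S}.
E ∉ reach(V|∅) ⇒ V ⊥ E | ∅.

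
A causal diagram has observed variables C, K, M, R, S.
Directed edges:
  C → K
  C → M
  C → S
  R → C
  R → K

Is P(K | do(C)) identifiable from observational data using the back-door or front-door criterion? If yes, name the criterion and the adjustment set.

desc(C)\{C}={K,M,S}; candidates ⊆ {R}.
size 0: {}; under {} C still reaches {K,R} ∋ K.
{R}: C⊥K given {R} in G with C→· removed — back-door holds.
P(K|do(C)) = Σ_{R} P(K|C,R)·P(R).

P(K|do(C)): backdoor, adjust for {R}.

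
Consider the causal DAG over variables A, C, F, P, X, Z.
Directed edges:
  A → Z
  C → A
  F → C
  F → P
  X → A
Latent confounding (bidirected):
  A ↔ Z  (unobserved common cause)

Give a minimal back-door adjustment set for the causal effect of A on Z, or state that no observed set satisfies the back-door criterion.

desc(A)\{A}={Z}; candidates ⊆ {C,F,P,X}.
A↔Z: latent back-door arc(s) into A.
size 0: {}; under {} A still reaches {C,F,P,X,Z} ∋ Z.
size 1: {C}, {F}, {P} …(+1); under {C} A still reaches {X,Z} ∋ Z.
size 2: {C,F}, {C,P}, {C,X} …(+3); under {C,F} A still reaches {X,Z} ∋ Z.
A↔Z cannot be blocked by any observed set — no back-door set.

A→Z: no observed back-door set.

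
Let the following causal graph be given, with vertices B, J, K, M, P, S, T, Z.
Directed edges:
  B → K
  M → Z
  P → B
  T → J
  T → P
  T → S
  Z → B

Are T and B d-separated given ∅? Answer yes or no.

No — T and B are d-connected given ∅.

Bayes-Ball from T | ∅ reaches {B,J,K,P,S}.
B ∈ reach(T|∅) ⇒ T ⊥̸ B | ∅.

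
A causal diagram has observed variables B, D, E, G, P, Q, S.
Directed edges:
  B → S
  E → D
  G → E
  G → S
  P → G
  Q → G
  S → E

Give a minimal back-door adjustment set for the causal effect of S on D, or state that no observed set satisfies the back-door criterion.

desc(S)\{S}={D,E}; candidates ⊆ {B,G,P,Q}.
size 0: {}; under {} S still reaches {B,D,E,G,P,Q} ∋ D.
{G}: S⊥D given {G} in G with S→· removed — back-door holds.

S→D: minimal back-door set {G}.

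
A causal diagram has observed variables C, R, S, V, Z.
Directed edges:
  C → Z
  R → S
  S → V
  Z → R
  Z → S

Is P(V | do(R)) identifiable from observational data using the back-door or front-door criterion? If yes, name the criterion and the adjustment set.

P(V|do(R)): backdoor, adjust for {Z}.

desc(R)\{R}={S,V}; candidates ⊆ {C,Z}.
size 0: {}; under {} R still reaches {C,S,V,Z} ∋ V.
{Z}: R⊥V given {Z} in G with R→· removed — back-door holds.
P(V|do(R)) = Σ_{Z} P(V|R,Z)·P(Z).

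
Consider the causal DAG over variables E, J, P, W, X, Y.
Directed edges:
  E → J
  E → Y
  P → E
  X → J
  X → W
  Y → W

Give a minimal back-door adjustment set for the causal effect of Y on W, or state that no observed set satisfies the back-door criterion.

desc(Y)\{Y}={W}; candidates ⊆ {E,J,P,X}.
∅: Y⊥W given ∅ in G with Y→· removed — back-door holds.

Y→W: minimal back-door set ∅.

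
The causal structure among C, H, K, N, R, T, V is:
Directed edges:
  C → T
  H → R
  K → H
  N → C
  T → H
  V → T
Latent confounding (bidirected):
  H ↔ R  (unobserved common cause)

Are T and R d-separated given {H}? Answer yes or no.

No — T and R are d-connected given {H}.

Bayes-Ball from T | {H} reaches {C,K,N,R,V}.
R ∈ reach(T|{H}) ⇒ T ⊥̸ R | {H}.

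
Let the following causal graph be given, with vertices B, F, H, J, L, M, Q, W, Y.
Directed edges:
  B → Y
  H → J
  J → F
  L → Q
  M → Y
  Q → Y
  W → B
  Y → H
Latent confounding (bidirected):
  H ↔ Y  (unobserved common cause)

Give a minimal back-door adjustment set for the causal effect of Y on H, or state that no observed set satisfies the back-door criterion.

Y→H: no observed back-door set.

desc(Y)\{Y}={F,H,J}; candidates ⊆ {B,L,M,Q,W}.
Y↔H: latent back-door arc(s) into Y.
size 0: {}; under {} Y still reaches {B,F,H,J,L,M,Q,W} ∋ H.
size 1: {B}, {L}, {M} …(+2); under {B} Y still reaches {F,H,J,L,M,Q} ∋ H.
size 2: {B,L}, {B,M}, {B,Q} …(+7); under {B,L} Y still reaches {F,H,J,M,Q} ∋ H.
Y↔H cannot be blocked by any observed set — no back-door set.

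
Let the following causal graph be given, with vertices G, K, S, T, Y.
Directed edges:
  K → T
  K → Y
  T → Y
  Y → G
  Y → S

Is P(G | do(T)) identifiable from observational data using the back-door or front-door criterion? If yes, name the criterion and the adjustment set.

desc(T)\{T}={G,S,Y}; candidates ⊆ {K}.
size 0: {}; under {} T still reaches {G,K,S,Y} ∋ G.
{K}: T⊥G given {K} in G with T→· removed — back-door holds.
P(G|do(T)) = Σ_{K} P(G|T,K)·P(K).

P(G|do(T)): backdoor, adjust for {K}.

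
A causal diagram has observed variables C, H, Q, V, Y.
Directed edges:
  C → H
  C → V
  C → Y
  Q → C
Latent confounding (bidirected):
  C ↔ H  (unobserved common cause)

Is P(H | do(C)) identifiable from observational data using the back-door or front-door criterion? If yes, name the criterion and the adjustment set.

P(H|do(C)): not identifiable (no BD/FD set).

desc(C)\{C}={H,V,Y}; candidates ⊆ {Q}.
C↔H: latent back-door arc(s) into C.
size 0: {}; under {} C still reaches {H,Q} ∋ H.
size 1: {Q}; under {Q} C still reaches {H} ∋ H.
C↔H cannot be blocked by any observed set — no back-door set.
No mediator lies on a directed C→…→H path.
Neither criterion identifies P(H|do(C)) in this graph.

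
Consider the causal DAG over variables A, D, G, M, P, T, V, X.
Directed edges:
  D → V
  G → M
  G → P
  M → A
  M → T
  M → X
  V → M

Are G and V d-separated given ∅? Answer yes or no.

Yes — G ⊥ V | ∅.

Bayes-Ball from G | ∅ reaches {A,M,P,T,X}.
V ∉ reach(G|∅) ⇒ G ⊥ V | ∅.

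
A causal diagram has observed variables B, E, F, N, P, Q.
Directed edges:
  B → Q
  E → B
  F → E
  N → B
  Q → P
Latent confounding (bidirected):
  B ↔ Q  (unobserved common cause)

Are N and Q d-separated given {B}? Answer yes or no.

No — N and Q are d-connected given {B}.

Bayes-Ball from N | {B} reaches {E,F,P,Q}.
Q ∈ reach(N|{B}) ⇒ N ⊥̸ Q | {B}.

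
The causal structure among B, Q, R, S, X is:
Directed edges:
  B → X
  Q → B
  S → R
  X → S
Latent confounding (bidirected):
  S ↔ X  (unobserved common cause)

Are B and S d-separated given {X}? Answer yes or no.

No — B and S are d-connected given {X}.

Bayes-Ball from B | {X} reaches {Q,R,S}.
S ∈ reach(B|{X}) ⇒ B ⊥̸ S | {X}.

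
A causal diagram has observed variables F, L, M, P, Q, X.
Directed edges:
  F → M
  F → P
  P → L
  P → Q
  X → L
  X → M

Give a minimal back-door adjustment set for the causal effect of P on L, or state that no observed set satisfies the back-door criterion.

P→L: minimal back-door set ∅.

desc(P)\{P}={L,Q}; candidates ⊆ {F,M,X}.
∅: P⊥L given ∅ in G with P→· removed — back-door holds.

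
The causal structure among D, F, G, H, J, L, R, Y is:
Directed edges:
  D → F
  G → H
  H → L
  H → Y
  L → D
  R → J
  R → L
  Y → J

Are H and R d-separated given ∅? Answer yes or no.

Bayes-Ball from H | ∅ reaches {D,F,G,J,L,Y}.
R ∉ reach(H|∅) ⇒ H ⊥ R | ∅.

Yes — H ⊥ R | ∅.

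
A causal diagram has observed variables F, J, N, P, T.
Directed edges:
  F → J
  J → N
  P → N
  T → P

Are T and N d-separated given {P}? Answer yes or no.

Bayes-Ball from T | {P} reaches ∅.
N ∉ reach(T|{P}) ⇒ T ⊥ N | {P}.

Yes — T ⊥ N | {P}.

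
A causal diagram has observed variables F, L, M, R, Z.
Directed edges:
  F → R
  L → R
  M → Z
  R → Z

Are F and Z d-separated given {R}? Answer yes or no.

Yes — F ⊥ Z | {R}.

Bayes-Ball from F | {R} reaches {L}.
Z ∉ reach(F|{R}) ⇒ F ⊥ Z | {R}.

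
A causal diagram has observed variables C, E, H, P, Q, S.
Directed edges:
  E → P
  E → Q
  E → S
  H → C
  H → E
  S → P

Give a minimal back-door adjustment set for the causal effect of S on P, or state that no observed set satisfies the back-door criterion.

desc(S)\{S}={P}; candidates ⊆ {C,E,H,Q}.
size 0: {}; under {} S still reaches {C,E,H,P,Q} ∋ P.
{E}: S⊥P given {E} in G with S→· removed — back-door holds.

S→P: minimal back-door set {E}.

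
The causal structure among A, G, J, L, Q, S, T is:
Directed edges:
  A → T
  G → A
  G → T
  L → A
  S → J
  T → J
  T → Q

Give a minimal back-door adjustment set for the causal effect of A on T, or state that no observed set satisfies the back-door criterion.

A→T: minimal back-door set {G}.

desc(A)\{A}={J,Q,T}; candidates ⊆ {G,L,S}.
size 0: {}; under {} A still reaches {G,J,L,Q,T} ∋ T.
{G}: A⊥T given {G} in G with A→· removed — back-door holds.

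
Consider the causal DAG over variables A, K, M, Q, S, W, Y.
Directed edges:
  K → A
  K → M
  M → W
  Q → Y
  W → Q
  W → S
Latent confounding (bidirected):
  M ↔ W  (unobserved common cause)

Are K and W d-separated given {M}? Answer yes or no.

No — K and W are d-connected given {M}.

Bayes-Ball from K | {M} reaches {A,Q,S,W,Y}.
W ∈ reach(K|{M}) ⇒ K ⊥̸ W | {M}.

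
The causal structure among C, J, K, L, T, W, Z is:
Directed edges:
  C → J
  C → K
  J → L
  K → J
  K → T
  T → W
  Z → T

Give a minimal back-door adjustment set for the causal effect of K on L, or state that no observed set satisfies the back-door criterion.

K→L: minimal back-door set {C}.

desc(K)\{K}={J,L,T,W}; candidates ⊆ {C,Z}.
size 0: {}; under {} K still reaches {C,J,L} ∋ L.
{C}: K⊥L given {C} in G with K→· removed — back-door holds.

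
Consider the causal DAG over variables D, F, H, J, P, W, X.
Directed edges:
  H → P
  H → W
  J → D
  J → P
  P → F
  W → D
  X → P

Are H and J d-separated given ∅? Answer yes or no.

Yes — H ⊥ J | ∅.

Bayes-Ball from H | ∅ reaches {D,F,P,W}.
J ∉ reach(H|∅) ⇒ H ⊥ J | ∅.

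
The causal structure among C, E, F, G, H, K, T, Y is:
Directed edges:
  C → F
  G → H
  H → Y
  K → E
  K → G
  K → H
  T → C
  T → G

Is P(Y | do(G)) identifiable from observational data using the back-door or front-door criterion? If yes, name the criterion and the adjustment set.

P(Y|do(G)): backdoor, adjust for {K}.

desc(G)\{G}={H,Y}; candidates ⊆ {C,E,F,K,T}.
size 0: {}; under {} G still reaches {C,E,F,H,K,T,Y} ∋ Y.
{K}: G⊥Y given {K} in G with G→· removed — back-door holds.
P(Y|do(G)) = Σ_{K} P(Y|G,K)·P(K).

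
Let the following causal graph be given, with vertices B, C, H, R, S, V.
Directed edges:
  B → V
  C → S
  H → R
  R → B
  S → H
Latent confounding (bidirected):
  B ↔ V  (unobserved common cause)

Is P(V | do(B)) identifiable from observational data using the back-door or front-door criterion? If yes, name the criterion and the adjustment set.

desc(B)\{B}={V}; candidates ⊆ {C,H,R,S}.
B↔V: latent back-door arc(s) into B.
size 0: {}; under {} B still reaches {C,H,R,S,V} ∋ V.
size 1: {C}, {H}, {R} …(+1); under {C} B still reaches {H,R,S,V} ∋ V.
size 2: {C,H}, {C,R}, {C,S} …(+3); under {C,H} B still reaches {R,V} ∋ V.
B↔V cannot be blocked by any observed set — no back-door set.
No mediator lies on a directed B→…→V path.
Neither criterion identifies P(V|do(B)) in this graph.

P(V|do(B)): not identifiable (no BD/FD set).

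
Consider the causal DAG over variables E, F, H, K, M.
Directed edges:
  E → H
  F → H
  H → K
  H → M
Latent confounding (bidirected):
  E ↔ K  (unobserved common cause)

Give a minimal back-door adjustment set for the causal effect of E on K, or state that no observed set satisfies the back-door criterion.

E→K: no observed back-door set.

desc(E)\{E}={H,K,M}; candidates ⊆ {F}.
E↔K: latent back-door arc(s) into E.
size 0: {}; under {} E still reaches {K} ∋ K.
size 1: {F}; under {F} E still reaches {K} ∋ K.
E↔K cannot be blocked by any observed set — no back-door set.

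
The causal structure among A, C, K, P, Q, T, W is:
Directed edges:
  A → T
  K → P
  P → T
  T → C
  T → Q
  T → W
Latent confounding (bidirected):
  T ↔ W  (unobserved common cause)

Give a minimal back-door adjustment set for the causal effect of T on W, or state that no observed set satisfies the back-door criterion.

desc(T)\{T}={C,Q,W}; candidates ⊆ {A,K,P}.
T↔W: latent back-door arc(s) into T.
size 0: {}; under {} T still reaches {A,K,P,W} ∋ W.
size 1: {A}, {K}, {P}; under {A} T still reaches {K,P,W} ∋ W.
size 2: {A,K}, {A,P}, {K,P}; under {A,K} T still reaches {P,W} ∋ W.
T↔W cannot be blocked by any observed set — no back-door set.

T→W: no observed back-door set.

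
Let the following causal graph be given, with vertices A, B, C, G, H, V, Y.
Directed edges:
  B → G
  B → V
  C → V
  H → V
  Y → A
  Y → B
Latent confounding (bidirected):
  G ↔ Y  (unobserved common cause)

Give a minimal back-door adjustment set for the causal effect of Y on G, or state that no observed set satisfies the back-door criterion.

desc(Y)\{Y}={A,B,G,V}; candidates ⊆ {C,H}.
Y↔G: latent back-door arc(s) into Y.
size 0: {}; under {} Y still reaches {G} ∋ G.
size 1: {C}, {H}; under {C} Y still reaches {G} ∋ G.
size 2: {C,H}; under {C,H} Y still reaches {G} ∋ G.
Y↔G cannot be blocked by any observed set — no back-door set.

Y→G: no observed back-door set.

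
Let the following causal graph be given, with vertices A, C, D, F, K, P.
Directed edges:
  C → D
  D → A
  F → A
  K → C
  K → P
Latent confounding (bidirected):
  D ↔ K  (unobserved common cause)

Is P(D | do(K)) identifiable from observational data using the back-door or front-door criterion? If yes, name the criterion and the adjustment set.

desc(K)\{K}={A,C,D,P}; candidates ⊆ {F}.
K↔D: latent back-door arc(s) into K.
size 0: {}; under {} K still reaches {A,D} ∋ D.
size 1: {F}; under {F} K still reaches {A,D} ∋ D.
K↔D cannot be blocked by any observed set — no back-door set.
{C}: (i) intercepts every directed K→D path; (ii) no back-door K→{C}; (iii) {K} blocks every back-door {C}→D. Front-door holds.
P(D|do(K)) = Σ_{C} P(C|K) Σ_{K'} P(D|C,K')P(K').

P(D|do(K)): frontdoor, adjust for {C}.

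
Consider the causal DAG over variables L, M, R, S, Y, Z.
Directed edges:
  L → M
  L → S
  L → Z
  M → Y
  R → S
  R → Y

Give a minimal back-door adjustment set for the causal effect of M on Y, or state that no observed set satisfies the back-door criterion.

desc(M)\{M}={Y}; candidates ⊆ {L,R,S,Z}.
∅: M⊥Y given ∅ in G with M→· removed — back-door holds.

M→Y: minimal back-door set ∅.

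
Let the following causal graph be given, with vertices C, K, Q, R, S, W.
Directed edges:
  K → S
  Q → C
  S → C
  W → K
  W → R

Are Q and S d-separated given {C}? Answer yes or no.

Bayes-Ball from Q | {C} reaches {K,R,S,W}.
S ∈ reach(Q|{C}) ⇒ Q ⊥̸ S | {C}.

No — Q and S are d-connected given {C}.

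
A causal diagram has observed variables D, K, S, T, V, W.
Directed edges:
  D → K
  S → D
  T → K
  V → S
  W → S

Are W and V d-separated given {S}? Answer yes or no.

Bayes-Ball from W | {S} reaches {V}.
V ∈ reach(W|{S}) ⇒ W ⊥̸ V | {S}.

No — W and V are d-connected given {S}.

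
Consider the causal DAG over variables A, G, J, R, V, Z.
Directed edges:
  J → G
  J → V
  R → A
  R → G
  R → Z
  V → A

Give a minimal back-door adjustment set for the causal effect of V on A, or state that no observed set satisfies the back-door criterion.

desc(V)\{V}={A}; candidates ⊆ {G,J,R,Z}.
∅: V⊥A given ∅ in G with V→· removed — back-door holds.

V→A: minimal back-door set ∅.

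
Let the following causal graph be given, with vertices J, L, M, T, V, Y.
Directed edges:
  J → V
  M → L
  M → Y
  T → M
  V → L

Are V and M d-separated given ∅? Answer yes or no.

Yes — V ⊥ M | ∅.

Bayes-Ball from V | ∅ reaches {J,L}.
M ∉ reach(V|∅) ⇒ V ⊥ M | ∅.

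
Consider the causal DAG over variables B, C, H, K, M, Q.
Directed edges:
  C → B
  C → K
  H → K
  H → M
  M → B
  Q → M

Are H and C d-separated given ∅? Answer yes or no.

Bayes-Ball from H | ∅ reaches {B,K,M}.
C ∉ reach(H|∅) ⇒ H ⊥ C | ∅.

Yes — H ⊥ C | ∅.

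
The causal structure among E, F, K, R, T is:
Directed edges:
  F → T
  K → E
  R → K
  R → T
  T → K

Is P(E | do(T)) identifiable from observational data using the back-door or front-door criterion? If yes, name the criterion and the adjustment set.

P(E|do(T)): backdoor, adjust for {R}.

desc(T)\{T}={E,K}; candidates ⊆ {F,R}.
size 0: {}; under {} T still reaches {E,F,K,R} ∋ E.
{R}: T⊥E given {R} in G with T→· removed — back-door holds.
P(E|do(T)) = Σ_{R} P(E|T,R)·P(R).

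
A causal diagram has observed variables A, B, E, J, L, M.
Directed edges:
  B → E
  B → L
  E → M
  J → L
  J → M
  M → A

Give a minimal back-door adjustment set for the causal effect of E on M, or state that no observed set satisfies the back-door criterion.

E→M: minimal back-door set ∅.

desc(E)\{E}={A,M}; candidates ⊆ {B,J,L}.
∅: E⊥M given ∅ in G with E→· removed — back-door holds.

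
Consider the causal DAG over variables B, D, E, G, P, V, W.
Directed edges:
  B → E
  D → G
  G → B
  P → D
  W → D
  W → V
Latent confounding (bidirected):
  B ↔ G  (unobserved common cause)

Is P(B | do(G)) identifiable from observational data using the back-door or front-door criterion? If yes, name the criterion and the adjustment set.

desc(G)\{G}={B,E}; candidates ⊆ {D,P,V,W}.
G↔B: latent back-door arc(s) into G.
size 0: {}; under {} G still reaches {B,D,E,P,V,W} ∋ B.
size 1: {D}, {P}, {V} …(+1); under {D} G still reaches {B,E} ∋ B.
size 2: {D,P}, {D,V}, {D,W} …(+3); under {D,P} G still reaches {B,E} ∋ B.
G↔B cannot be blocked by any observed set — no back-door set.
No mediator lies on a directed G→…→B path.
Neither criterion identifies P(B|do(G)) in this graph.

P(B|do(G)): not identifiable (no BD/FD set).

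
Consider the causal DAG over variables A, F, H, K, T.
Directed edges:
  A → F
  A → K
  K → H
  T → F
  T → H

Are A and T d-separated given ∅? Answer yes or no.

Yes — A ⊥ T | ∅.

Bayes-Ball from A | ∅ reaches {F,H,K}.
T ∉ reach(A|∅) ⇒ A ⊥ T | ∅.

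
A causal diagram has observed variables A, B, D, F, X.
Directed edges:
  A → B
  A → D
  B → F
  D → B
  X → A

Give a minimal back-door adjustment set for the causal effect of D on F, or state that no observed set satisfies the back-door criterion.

D→F: minimal back-door set {A}.

desc(D)\{D}={B,F}; candidates ⊆ {A,X}.
size 0: {}; under {} D still reaches {A,B,F,X} ∋ F.
{A}: D⊥F given {A} in G with D→· removed — back-door holds.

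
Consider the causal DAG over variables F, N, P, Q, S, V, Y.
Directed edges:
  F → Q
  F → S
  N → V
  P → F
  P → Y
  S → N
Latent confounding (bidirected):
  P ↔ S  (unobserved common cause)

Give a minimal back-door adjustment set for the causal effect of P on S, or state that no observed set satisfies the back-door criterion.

desc(P)\{P}={F,N,Q,S,V,Y}; candidates ⊆ {—}.
P↔S: latent back-door arc(s) into P.
size 0: {}; under {} P still reaches {N,S,V} ∋ S.
P↔S cannot be blocked by any observed set — no back-door set.

P→S: no observed back-door set.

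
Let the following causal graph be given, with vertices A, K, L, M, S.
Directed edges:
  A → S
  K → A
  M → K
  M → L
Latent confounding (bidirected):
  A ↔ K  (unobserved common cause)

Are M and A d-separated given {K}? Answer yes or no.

Bayes-Ball from M | {K} reaches {A,L,S}.
A ∈ reach(M|{K}) ⇒ M ⊥̸ A | {K}.

No — M and A are d-connected given {K}.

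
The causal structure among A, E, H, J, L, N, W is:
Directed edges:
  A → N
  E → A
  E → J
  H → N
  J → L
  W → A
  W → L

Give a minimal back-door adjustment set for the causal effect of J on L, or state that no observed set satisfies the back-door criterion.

J→L: minimal back-door set ∅.

desc(J)\{J}={L}; candidates ⊆ {A,E,H,N,W}.
∅: J⊥L given ∅ in G with J→· removed — back-door holds.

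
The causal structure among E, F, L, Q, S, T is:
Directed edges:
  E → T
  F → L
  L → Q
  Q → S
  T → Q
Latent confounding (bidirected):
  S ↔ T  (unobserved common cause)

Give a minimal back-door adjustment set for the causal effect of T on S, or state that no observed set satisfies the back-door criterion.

desc(T)\{T}={Q,S}; candidates ⊆ {E,F,L}.
T↔S: latent back-door arc(s) into T.
size 0: {}; under {} T still reaches {E,S} ∋ S.
size 1: {E}, {F}, {L}; under {E} T still reaches {S} ∋ S.
size 2: {E,F}, {E,L}, {F,L}; under {E,F} T still reaches {S} ∋ S.
T↔S cannot be blocked by any observed set — no back-door set.

T→S: no observed back-door set.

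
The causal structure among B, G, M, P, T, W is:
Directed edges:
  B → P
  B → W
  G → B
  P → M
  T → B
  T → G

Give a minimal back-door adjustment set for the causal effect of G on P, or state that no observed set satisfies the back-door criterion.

desc(G)\{G}={B,M,P,W}; candidates ⊆ {T}.
size 0: {}; under {} G still reaches {B,M,P,T,W} ∋ P.
{T}: G⊥P given {T} in G with G→· removed — back-door holds.

G→P: minimal back-door set {T}.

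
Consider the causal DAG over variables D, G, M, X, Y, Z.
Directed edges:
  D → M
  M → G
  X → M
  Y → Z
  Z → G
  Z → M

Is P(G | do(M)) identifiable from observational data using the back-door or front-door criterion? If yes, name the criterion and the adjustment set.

P(G|do(M)): backdoor, adjust for {Z}.

desc(M)\{M}={G}; candidates ⊆ {D,X,Y,Z}.
size 0: {}; under {} M still reaches {D,G,X,Y,Z} ∋ G.
{Z}: M⊥G given {Z} in G with M→· removed — back-door holds.
P(G|do(M)) = Σ_{Z} P(G|M,Z)·P(Z).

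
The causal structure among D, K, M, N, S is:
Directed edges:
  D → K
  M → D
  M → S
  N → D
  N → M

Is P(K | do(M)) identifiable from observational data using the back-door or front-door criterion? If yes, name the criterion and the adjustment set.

desc(M)\{M}={D,K,S}; candidates ⊆ {N}.
size 0: {}; under {} M still reaches {D,K,N} ∋ K.
{N}: M⊥K given {N} in G with M→· removed — back-door holds.
P(K|do(M)) = Σ_{N} P(K|M,N)·P(N).

P(K|do(M)): backdoor, adjust for {N}.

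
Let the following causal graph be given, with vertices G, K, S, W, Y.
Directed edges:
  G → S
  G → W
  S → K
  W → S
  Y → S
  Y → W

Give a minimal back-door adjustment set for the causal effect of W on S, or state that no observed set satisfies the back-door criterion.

W→S: minimal back-door set {G, Y}.

desc(W)\{W}={K,S}; candidates ⊆ {G,Y}.
size 0: {}; under {} W still reaches {G,K,S,Y} ∋ S.
size 1: {G}, {Y}; under {G} W still reaches {K,S,Y} ∋ S.
{G,Y}: W⊥S given {G,Y} in G with W→· removed — back-door holds.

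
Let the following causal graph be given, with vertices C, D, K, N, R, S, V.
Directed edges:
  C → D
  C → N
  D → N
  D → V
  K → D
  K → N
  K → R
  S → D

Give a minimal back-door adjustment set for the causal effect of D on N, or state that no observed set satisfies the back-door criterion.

D→N: minimal back-door set {C, K}.

desc(D)\{D}={N,V}; candidates ⊆ {C,K,R,S}.
size 0: {}; under {} D still reaches {C,K,N,R,S} ∋ N.
size 1: {C}, {K}, {R} …(+1); under {C} D still reaches {K,N,R,S} ∋ N.
{C,K}: D⊥N given {C,K} in G with D→· removed — back-door holds.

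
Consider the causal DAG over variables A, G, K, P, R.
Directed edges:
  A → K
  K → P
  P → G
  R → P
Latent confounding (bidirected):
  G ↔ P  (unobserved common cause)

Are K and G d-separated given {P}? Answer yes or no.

No — K and G are d-connected given {P}.

Bayes-Ball from K | {P} reaches {A,G,R}.
G ∈ reach(K|{P}) ⇒ K ⊥̸ G | {P}.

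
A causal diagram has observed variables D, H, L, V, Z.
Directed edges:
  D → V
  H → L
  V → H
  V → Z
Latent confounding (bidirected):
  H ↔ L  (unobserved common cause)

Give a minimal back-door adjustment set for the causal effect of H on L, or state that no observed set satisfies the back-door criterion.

desc(H)\{H}={L}; candidates ⊆ {D,V,Z}.
H↔L: latent back-door arc(s) into H.
size 0: {}; under {} H still reaches {D,L,V,Z} ∋ L.
size 1: {D}, {V}, {Z}; under {D} H still reaches {L,V,Z} ∋ L.
size 2: {D,V}, {D,Z}, {V,Z}; under {D,V} H still reaches {L} ∋ L.
H↔L cannot be blocked by any observed set — no back-door set.

H→L: no observed back-door set.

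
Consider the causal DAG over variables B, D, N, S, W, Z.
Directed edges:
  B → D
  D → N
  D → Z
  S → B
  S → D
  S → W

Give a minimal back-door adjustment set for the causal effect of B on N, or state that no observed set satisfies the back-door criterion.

desc(B)\{B}={D,N,Z}; candidates ⊆ {S,W}.
size 0: {}; under {} B still reaches {D,N,S,W,Z} ∋ N.
{S}: B⊥N given {S} in G with B→· removed — back-door holds.

B→N: minimal back-door set {S}.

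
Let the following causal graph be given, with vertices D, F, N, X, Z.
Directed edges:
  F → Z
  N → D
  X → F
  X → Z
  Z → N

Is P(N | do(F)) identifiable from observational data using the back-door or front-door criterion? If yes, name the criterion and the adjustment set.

desc(F)\{F}={D,N,Z}; candidates ⊆ {X}.
size 0: {}; under {} F still reaches {D,N,X,Z} ∋ N.
{X}: F⊥N given {X} in G with F→· removed — back-door holds.
P(N|do(F)) = Σ_{X} P(N|F,X)·P(X).

P(N|do(F)): backdoor, adjust for {X}.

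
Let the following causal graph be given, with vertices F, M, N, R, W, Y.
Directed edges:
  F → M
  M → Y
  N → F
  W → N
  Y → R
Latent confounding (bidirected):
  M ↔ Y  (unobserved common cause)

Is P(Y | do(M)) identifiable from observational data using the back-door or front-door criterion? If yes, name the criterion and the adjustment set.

desc(M)\{M}={R,Y}; candidates ⊆ {F,N,W}.
M↔Y: latent back-door arc(s) into M.
size 0: {}; under {} M still reaches {F,N,R,W,Y} ∋ Y.
size 1: {F}, {N}, {W}; under {F} M still reaches {R,Y} ∋ Y.
size 2: {F,N}, {F,W}, {N,W}; under {F,N} M still reaches {R,Y} ∋ Y.
M↔Y cannot be blocked by any observed set — no back-door set.
No mediator lies on a directed M→…→Y path.
Neither criterion identifies P(Y|do(M)) in this graph.

P(Y|do(M)): not identifiable (no BD/FD set).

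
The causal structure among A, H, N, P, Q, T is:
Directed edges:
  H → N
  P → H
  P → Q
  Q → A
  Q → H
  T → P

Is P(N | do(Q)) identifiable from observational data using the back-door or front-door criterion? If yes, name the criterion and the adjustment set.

P(N|do(Q)): backdoor, adjust for {P}.

desc(Q)\{Q}={A,H,N}; candidates ⊆ {P,T}.
size 0: {}; under {} Q still reaches {H,N,P,T} ∋ N.
{P}: Q⊥N given {P} in G with Q→· removed — back-door holds.
P(N|do(Q)) = Σ_{P} P(N|Q,P)·P(P).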